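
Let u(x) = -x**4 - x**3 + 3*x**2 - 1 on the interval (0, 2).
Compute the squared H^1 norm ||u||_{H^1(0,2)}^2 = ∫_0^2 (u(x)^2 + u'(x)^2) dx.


||u||_{H^1}^2 = 88462/315

The H^1 norm (squared) on an interval (0, L) is
  ||u||_{H^1}^2 = ∫_0^L u(x)^2 dx + ∫_0^L u'(x)^2 dx.
Compute u'(x) = -4*x**3 - 3*x**2 + 6*x.
Then u(x)^2 = x**8 + 2*x**7 - 5*x**6 - 6*x**5 + 11*x**4 + 2*x**3 - 6*x**2 + 1 and u'(x)^2 = 16*x**6 + 24*x**5 - 39*x**4 - 36*x**3 + 36*x**2.
Integrate each monomial from 0 to 2 using ∫_0^2 c·x^n dx = c·2^(n+1)/(n+1):
  ∫_0^2 u(x)^2 dx = ∫_0^2 (x^8 + 2*x^7 - 5*x^6 - 6*x^5 + 11*x^4 + 2*x^3 - 6*x^2 + 1) dx. Term by term:
    ∫_0^2 x^8 dx = 512/9;  ∫_0^2 2*x^7 dx = 64;  ∫_0^2 -5*x^6 dx = -640/7;
    ∫_0^2 -6*x^5 dx = -64;  ∫_0^2 11*x^4 dx = 352/5;  ∫_0^2 2*x^3 dx = 8;
    ∫_0^2 -6*x^2 dx = -16;  ∫_0^2 1 dx = 2.
  Sum: 512/9 + 64 − 640/7 − 64 + 352/5 + 8 − 16 + 2 = 9406/315.
  ∫_0^2 u'(x)^2 dx = ∫_0^2 (16*x^6 + 24*x^5 - 39*x^4 - 36*x^3 + 36*x^2) dx. Term by term:
    ∫_0^2 16*x^6 dx = 2048/7;  ∫_0^2 24*x^5 dx = 256;  ∫_0^2 -39*x^4 dx = -1248/5;
    ∫_0^2 -36*x^3 dx = -144;  ∫_0^2 36*x^2 dx = 96.
  Sum: 2048/7 + 256 − 1248/5 − 144 + 96 = 8784/35.
Adding: ||u||_{H^1}^2 = 9406/315 + 8784/35 = 88462/315.


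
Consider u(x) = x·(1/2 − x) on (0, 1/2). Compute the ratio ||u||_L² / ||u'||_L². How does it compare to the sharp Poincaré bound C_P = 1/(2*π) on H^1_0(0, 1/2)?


||u||_L² / ||u'||_L² = sqrt(10)/20 < C_P = 1/(2*π).

u(x) = x·(1/2 − x), so u'(x) = 1/2 - 2*x.
u(x) = x·(1/2 − x) vanishes at x = 0 and x = 1/2, so u ∈ H^1_0(0, 1/2). Differentiate via the product rule and integrate the resulting polynomials term by term.
  ∫_0^1/2 u² dx = ∫_0^1/2 (x^4 - x^3 + x^2/4) dx. Term by term:
    ∫_0^1/2 x^4 dx = 1/160;  ∫_0^1/2 -x^3 dx = -1/64;  ∫_0^1/2 x^2/4 dx = 1/96.
  Sum: 1/160 − 1/64 + 1/96 = 1/960.
  ∫_0^1/2 (u')² dx = ∫_0^1/2 (4*x^2 - 2*x + 1/4) dx. Term by term:
    ∫_0^1/2 4*x^2 dx = 1/6;  ∫_0^1/2 -2*x dx = -1/4;  ∫_0^1/2 1/4 dx = 1/8.
  Sum: 1/6 − 1/4 + 1/8 = 1/24.
∫_0^1/2 u² dx = 1/960, so ||u||_L² = sqrt(15)/120.
∫_0^1/2 (u')² dx = 1/24, so ||u'||_L² = sqrt(6)/12.
Ratio ||u||_L² / ||u'||_L² = sqrt(10)/20.
Sharp Poincaré constant on H^1_0(0, 1/2) is C_P = L/π = 1/(2*π), achieved by sin(2*π·x).
A polynomial bump cannot attain the sharp Poincaré constant (only the first sine eigenfunction does), so the ratio is strictly less than C_P, consistent with ||u||_L² ≤ C_P ||u'||_L².


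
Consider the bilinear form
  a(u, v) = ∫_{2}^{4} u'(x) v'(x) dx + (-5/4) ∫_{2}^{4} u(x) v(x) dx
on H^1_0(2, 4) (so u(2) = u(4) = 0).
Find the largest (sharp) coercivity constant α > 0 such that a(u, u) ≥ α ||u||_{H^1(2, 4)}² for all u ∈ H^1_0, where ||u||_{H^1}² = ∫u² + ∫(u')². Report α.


α = (-5 + π^2)/(4 + π^2)

Coercivity of a(·,·) on H^1_0(2, 4) means a(u, u) ≥ α ||u||_{H^1}² for every u ∈ H^1_0.
The interval has length L = 2, and Poincaré/coercivity depend only on L. Here a(u, u) = ∫(u')² + (-5/4)·∫u².
Here c = -5/4 < 0 with |c| < (π/L)² = π^2/4, so coercivity still holds. The condition a(u,u) ≥ α||u||_{H^1}² reads (1−α)∫(u')² ≥ (α−c)∫u². Any admissible α is ≤ 1 (rapidly oscillating u have ∫u²/∫(u')² → 0), and α = 1 would force 0 ≥ (1−c)∫u², impossible since c < 1; so 1−α > 0. By the sharp Poincaré inequality on H^1_0 of an interval of length L, ∫(u')² ≥ (π/L)²∫u² with equality for the first sine mode sin(π(x−x₀)/L) (x₀ the left endpoint), so the inequality holds for all u iff (1−α)(π/L)² ≥ α − c, i.e. α ≤ ((π/L)² + c)/((π/L)² + 1) = (1 + c(L/π)²)/(1 + (L/π)²). (Direct route, valid since c ≤ 0: Poincaré gives c∫u² ≥ c(L/π)²∫(u')², so a(u,u) ≥ (1 + c(L/π)²)∫(u')², while ||u||_{H^1}² ≤ (1 + (L/π)²)∫(u')²; dividing yields the same α.) With (π/L)² = π^2/4 and c = -5/4, the largest admissible constant is α = ((π/L)² + c)/((π/L)² + 1).
Simplifying, α = (-5 + π^2)/(4 + π^2).


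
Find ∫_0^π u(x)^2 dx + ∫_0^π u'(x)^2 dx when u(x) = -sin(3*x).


||u||_{H^1(0,π)}^2 = 5*π

u'(x) = -3*cos(3*x).
Expand u² and (u')² and integrate term by term on (0, π), using: for integers n ≥ 1, ∫_0^π sin²(nx) dx = ∫_0^π cos²(nx) dx = π/2; for n ≠ n', ∫_0^π sin(nx)sin(n'x) dx = ∫_0^π cos(nx)cos(n'x) dx = 0; and by product-to-sum, ∫_0^π sin(nx)cos(n'x) dx = ½∫_0^π [sin((n+n')x) + sin((n−n')x)] dx, which is 0 when n+n' is even and 2n/(n²−n'²) when n+n' is odd (it need not vanish on (0, π)).
  u² squared terms: (-1)²·∫sin(3x)² dx = 1·π/2 = π/2.
  So ∫_0^π u² dx = π/2.
  (u')² squared terms: (-3)²·∫cos(3x)² dx = 9·π/2 = 9*π/2.
  So ∫_0^π (u')² dx = 9*π/2.
||u||_{H^1}^2 = (π/2) + (9*π/2) = 5*π.


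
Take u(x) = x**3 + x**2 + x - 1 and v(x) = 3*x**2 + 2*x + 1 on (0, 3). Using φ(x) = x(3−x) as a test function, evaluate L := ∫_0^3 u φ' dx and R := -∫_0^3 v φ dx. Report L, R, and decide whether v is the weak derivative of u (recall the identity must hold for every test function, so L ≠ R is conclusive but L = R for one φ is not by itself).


LHS = -1089/20, RHS = -1089/20. Yes, v = u' weakly.

u(x) = x**3 + x**2 + x - 1, classical derivative u'(x) = 3*x**2 + 2*x + 1.
φ(x) = x(3−x), so φ'(x) = 3 - 2*x.
Note φ(0) = φ(3) = 0, so the boundary term u·φ vanishes.
LHS = ∫_0^3 u(x) φ'(x) dx = ∫_0^3 (-2*x^4 + x^3 + x^2 + 5*x - 3) dx. Term by term:
  ∫_0^3 -2*x^4 dx = -486/5;  ∫_0^3 x^3 dx = 81/4;  ∫_0^3 x^2 dx = 9;
  ∫_0^3 5*x dx = 45/2;  ∫_0^3 -3 dx = -9.
Sum: -486/5 + 81/4 + 9 + 45/2 − 9 = -1089/20.
So LHS = -1089/20.
∫_0^3 v(x) φ(x) dx = ∫_0^3 (-3*x^4 + 7*x^3 + 5*x^2 + 3*x) dx. Term by term:
  ∫_0^3 -3*x^4 dx = -729/5;  ∫_0^3 7*x^3 dx = 567/4;  ∫_0^3 5*x^2 dx = 45;
  ∫_0^3 3*x dx = 27/2.
Sum: -729/5 + 567/4 + 45 + 27/2 = 1089/20.
So RHS = -∫_0^3 v(x) φ(x) dx = -1089/20.
LHS = RHS, so the identity holds for this test φ.
Moreover u is smooth here and v(x) = u'(x) = 3*x**2 + 2*x + 1 pointwise, so the identity holds for every test function. Hence v is the weak derivative of u.


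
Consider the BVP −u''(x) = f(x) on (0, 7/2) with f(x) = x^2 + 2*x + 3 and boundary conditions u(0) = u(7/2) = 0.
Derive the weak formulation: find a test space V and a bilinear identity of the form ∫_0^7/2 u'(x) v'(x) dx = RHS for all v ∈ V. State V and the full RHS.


V = H^1_0(0, 7/2) (so v(0) = v(7/2) = 0); weak form: ∫_0^7/2 u'v' dx = ∫_0^7/2 (x^2 + 2*x + 3) v dx for all v ∈ V.

Multiply both sides by a test function v and integrate from 0 to 7/2:
  ∫_0^7/2 −u''(x) v(x) dx = ∫_0^7/2 f(x) v(x) dx.
Integrate the LHS by parts once:
  ∫_0^7/2 −u'' v dx = −[u'(x) v(x)]_0^7/2 + ∫_0^7/2 u'(x) v'(x) dx.
Thus ∫_0^7/2 u'(x) v'(x) dx = ∫_0^7/2 f(x) v(x) dx + [u'(x) v(x)]_0^7/2.
Choose V so that boundary terms are either known or forced to vanish.
u is Dirichlet: u(0) = u(7/2) = 0. Let V = H^1_0(0, 7/2); then v(0) = v(7/2) = 0, and [u' v]_0^7/2 = 0.
Weak formulation: find u (satisfying any essential BC) such that ∫_0^7/2 u'(x) v'(x) dx = ∫_0^7/2 f v dx for all v ∈ V.
Substituting f(x) = x^2 + 2*x + 3, the right-hand side is ∫_0^7/2 (x^2 + 2*x + 3) v dx.


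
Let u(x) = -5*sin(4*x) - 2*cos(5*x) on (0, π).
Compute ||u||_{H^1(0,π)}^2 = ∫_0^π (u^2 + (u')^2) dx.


||u||_{H^1(0,π)}^2 = -4160/9 + 529*π/2

u'(x) = 10*sin(5*x) - 20*cos(4*x).
Expand u² and (u')² and integrate term by term on (0, π), using: for integers n ≥ 1, ∫_0^π sin²(nx) dx = ∫_0^π cos²(nx) dx = π/2; for n ≠ n', ∫_0^π sin(nx)sin(n'x) dx = ∫_0^π cos(nx)cos(n'x) dx = 0; and by product-to-sum, ∫_0^π sin(nx)cos(n'x) dx = ½∫_0^π [sin((n+n')x) + sin((n−n')x)] dx, which is 0 when n+n' is even and 2n/(n²−n'²) when n+n' is odd (it need not vanish on (0, π)).
  u² squared terms: (-5)²·∫sin(4x)² dx = 25·π/2 = 25*π/2;  (-2)²·∫cos(5x)² dx = 4·π/2 = 2*π.
  u² cross terms: 2·(-5)·(-2)·∫sin(4x)·cos(5x) dx = 20·(-8/9) = -160/9.
  So ∫_0^π u² dx = 25*π/2 + 2*π − 160/9 = -160/9 + 29*π/2.
  (u')² squared terms: (-20)²·∫cos(4x)² dx = 400·π/2 = 200*π;  (10)²·∫sin(5x)² dx = 100·π/2 = 50*π.
  (u')² cross terms: 2·(-20)·(10)·∫cos(4x)·sin(5x) dx = -400·(10/9) = -4000/9.
  So ∫_0^π (u')² dx = 200*π + 50*π − 4000/9 = -4000/9 + 250*π.
||u||_{H^1}^2 = (-160/9 + 29*π/2) + (-4000/9 + 250*π) = -4160/9 + 529*π/2.


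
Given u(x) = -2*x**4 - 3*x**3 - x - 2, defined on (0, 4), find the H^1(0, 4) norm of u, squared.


||u||_{H^1}^2 = 32030092/63

The H^1 norm (squared) on an interval (0, L) is
  ||u||_{H^1}^2 = ∫_0^L u(x)^2 dx + ∫_0^L u'(x)^2 dx.
Compute u'(x) = -8*x**3 - 9*x**2 - 1.
Then u(x)^2 = 4*x**8 + 12*x**7 + 9*x**6 + 4*x**5 + 14*x**4 + 12*x**3 + x**2 + 4*x + 4 and u'(x)^2 = 64*x**6 + 144*x**5 + 81*x**4 + 16*x**3 + 18*x**2 + 1.
Integrate each monomial from 0 to 4 using ∫_0^4 c·x^n dx = c·4^(n+1)/(n+1):
  ∫_0^4 u(x)^2 dx = ∫_0^4 (4*x^8 + 12*x^7 + 9*x^6 + 4*x^5 + 14*x^4 + 12*x^3 + x^2 + 4*x + 4) dx. Term by term:
    ∫_0^4 4*x^8 dx = 1048576/9;  ∫_0^4 12*x^7 dx = 98304;  ∫_0^4 9*x^6 dx = 147456/7;
    ∫_0^4 4*x^5 dx = 8192/3;  ∫_0^4 14*x^4 dx = 14336/5;  ∫_0^4 12*x^3 dx = 768;
    ∫_0^4 x^2 dx = 64/3;  ∫_0^4 4*x dx = 32;  ∫_0^4 4 dx = 16.
  Sum: 1048576/9 + 98304 + 147456/7 + 8192/3 + 14336/5 + 768 + 64/3 + 32 + 16 = 76328528/315.
  ∫_0^4 u'(x)^2 dx = ∫_0^4 (64*x^6 + 144*x^5 + 81*x^4 + 16*x^3 + 18*x^2 + 1) dx. Term by term:
    ∫_0^4 64*x^6 dx = 1048576/7;  ∫_0^4 144*x^5 dx = 98304;  ∫_0^4 81*x^4 dx = 82944/5;
    ∫_0^4 16*x^3 dx = 1024;  ∫_0^4 18*x^2 dx = 384;  ∫_0^4 1 dx = 4.
  Sum: 1048576/7 + 98304 + 82944/5 + 1024 + 384 + 4 = 9313548/35.
Adding: ||u||_{H^1}^2 = 76328528/315 + 9313548/35 = 32030092/63.


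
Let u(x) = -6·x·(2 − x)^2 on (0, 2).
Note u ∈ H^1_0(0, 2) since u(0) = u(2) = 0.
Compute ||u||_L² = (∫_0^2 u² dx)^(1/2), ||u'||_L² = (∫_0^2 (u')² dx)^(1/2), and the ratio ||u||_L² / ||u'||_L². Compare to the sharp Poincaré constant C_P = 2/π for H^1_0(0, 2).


||u||_L² / ||u'||_L² = sqrt(14)/7 < C_P = 2/π.

u(x) = -6·x·(2 − x)^2, so u'(x) = 6*(2 - 3*x)*(x - 2).
u(x) = -6·x·(2 − x)^2 vanishes at x = 0 and x = 2, so u ∈ H^1_0(0, 2). Differentiate via the product rule and integrate the resulting polynomials term by term.
  ∫_0^2 u² dx = ∫_0^2 (36*x^6 - 288*x^5 + 864*x^4 - 1152*x^3 + 576*x^2) dx. Term by term:
    ∫_0^2 36*x^6 dx = 4608/7;  ∫_0^2 -288*x^5 dx = -3072;  ∫_0^2 864*x^4 dx = 27648/5;
    ∫_0^2 -1152*x^3 dx = -4608;  ∫_0^2 576*x^2 dx = 1536.
  Sum: 4608/7 − 3072 + 27648/5 − 4608 + 1536 = 1536/35.
  ∫_0^2 (u')² dx = ∫_0^2 (324*x^4 - 1728*x^3 + 3168*x^2 - 2304*x + 576) dx. Term by term:
    ∫_0^2 324*x^4 dx = 10368/5;  ∫_0^2 -1728*x^3 dx = -6912;  ∫_0^2 3168*x^2 dx = 8448;
    ∫_0^2 -2304*x dx = -4608;  ∫_0^2 576 dx = 1152.
  Sum: 10368/5 − 6912 + 8448 − 4608 + 1152 = 768/5.
∫_0^2 u² dx = 1536/35, so ||u||_L² = 16*sqrt(210)/35.
∫_0^2 (u')² dx = 768/5, so ||u'||_L² = 16*sqrt(15)/5.
Ratio ||u||_L² / ||u'||_L² = sqrt(14)/7.
Sharp Poincaré constant on H^1_0(0, 2) is C_P = L/π = 2/π, achieved by sin(π/2·x).
A polynomial bump cannot attain the sharp Poincaré constant (only the first sine eigenfunction does), so the ratio is strictly less than C_P, consistent with ||u||_L² ≤ C_P ||u'||_L².


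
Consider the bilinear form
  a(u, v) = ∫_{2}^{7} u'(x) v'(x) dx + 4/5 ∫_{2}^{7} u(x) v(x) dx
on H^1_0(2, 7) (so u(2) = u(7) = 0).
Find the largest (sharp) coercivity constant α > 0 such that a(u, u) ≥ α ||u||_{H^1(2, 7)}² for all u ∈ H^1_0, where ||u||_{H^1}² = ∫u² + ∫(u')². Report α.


α = (π^2 + 20)/(π^2 + 25)

Coercivity of a(·,·) on H^1_0(2, 7) means a(u, u) ≥ α ||u||_{H^1}² for every u ∈ H^1_0.
The interval has length L = 5, and Poincaré/coercivity depend only on L. Here a(u, u) = ∫(u')² + (4/5)·∫u².
Here 0 < c = 4/5 < 1. The condition a(u,u) ≥ α||u||_{H^1}² reads (1−α)∫(u')² ≥ (α−c)∫u². Any admissible α is ≤ 1 (rapidly oscillating u have ∫u²/∫(u')² → 0), and α = 1 would force 0 ≥ (1−c)∫u², impossible since c < 1; so 1−α > 0. By the sharp Poincaré inequality on H^1_0 of an interval of length L, ∫(u')² ≥ (π/L)²∫u² with equality for the first sine mode sin(π(x−x₀)/L) (x₀ the left endpoint), so the inequality holds for all u iff (1−α)(π/L)² ≥ α − c, i.e. α ≤ ((π/L)² + c)/((π/L)² + 1) = (1 + c(L/π)²)/(1 + (L/π)²). With (π/L)² = π^2/25 and c = 4/5, the largest admissible constant is α = ((π/L)² + c)/((π/L)² + 1).
Simplifying, α = (π^2 + 20)/(π^2 + 25).


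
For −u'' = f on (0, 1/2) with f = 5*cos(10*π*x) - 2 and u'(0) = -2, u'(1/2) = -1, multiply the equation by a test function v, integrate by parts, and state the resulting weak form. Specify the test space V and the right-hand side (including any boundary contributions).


V = H^1(0, 1/2) (v unrestricted at boundary; u is determined up to an additive constant); weak form: ∫_0^1/2 u'v' dx = ∫_0^1/2 (5*cos(10*π*x) - 2) v dx − v(1/2) + 2·v(0) for all v ∈ V.

Multiply both sides by a test function v and integrate from 0 to 1/2:
  ∫_0^1/2 −u''(x) v(x) dx = ∫_0^1/2 f(x) v(x) dx.
Integrate the LHS by parts once:
  ∫_0^1/2 −u'' v dx = −[u'(x) v(x)]_0^1/2 + ∫_0^1/2 u'(x) v'(x) dx.
Thus ∫_0^1/2 u'(x) v'(x) dx = ∫_0^1/2 f(x) v(x) dx + [u'(x) v(x)]_0^1/2.
Choose V so that boundary terms are either known or forced to vanish.
u has inhomogeneous Neumann u'(0) = -2, u'(1/2) = -1. [u' v]_0^1/2 = (-1)·v(1/2) − (-2)·v(0) = − v(1/2) + 2·v(0). Take V = H^1(0, 1/2); boundary term becomes part of RHS.
Weak formulation: find u (satisfying any essential BC) such that ∫_0^1/2 u'(x) v'(x) dx = ∫_0^1/2 f v dx − v(1/2) + 2·v(0) for all v ∈ V (Neumann data are natural BCs: they enter the RHS as boundary terms).
Substituting f(x) = 5*cos(10*π*x) - 2, the right-hand side is ∫_0^1/2 (5*cos(10*π*x) - 2) v dx − v(1/2) + 2·v(0).
Compatibility check (pure Neumann): taking v ≡ 1 ∈ V gives 0 = ∫_0^1/2 f dx + (-1) − (-2), i.e. ∫_0^1/2 f dx must equal u'(0) − u'(1/2) = -1. Indeed ∫_0^1/2 (5*cos(10*π*x) - 2) dx = -1, so the data are compatible. The solution is then unique only up to an additive constant (fix it e.g. by requiring ∫_0^1/2 u dx = 0).


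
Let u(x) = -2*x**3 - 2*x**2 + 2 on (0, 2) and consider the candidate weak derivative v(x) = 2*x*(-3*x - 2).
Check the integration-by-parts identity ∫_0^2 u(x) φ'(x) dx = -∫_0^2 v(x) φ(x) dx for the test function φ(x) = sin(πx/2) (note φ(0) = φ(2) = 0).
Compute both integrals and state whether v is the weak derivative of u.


LHS = -192/π^3 + 64/π, RHS = -192/π^3 + 64/π. Yes, v = u' weakly.

u(x) = -2*x**3 - 2*x**2 + 2, classical derivative u'(x) = -6*x**2 - 4*x.
φ(x) = sin(πx/2), so φ'(x) = π*cos(π*x/2)/2.
Note φ(0) = φ(2) = 0, so the boundary term u·φ vanishes.
LHS = ∫_0^2 u(x) φ'(x) dx = ∫_0^2 (-π*x^3*cos(π*x/2) - π*x^2*cos(π*x/2) + π*cos(π*x/2)) dx. Term by term:
  ∫_0^2 π*cos(π*x/2) dx = 0;  ∫_0^2 -π*x^2*cos(π*x/2) dx = 16/π;  ∫_0^2 -π*x^3*cos(π*x/2) dx = -192/π^3 + 48/π.
Sum: 0 + 16/π + -192/π^3 + 48/π = -192/π^3 + 64/π.
So LHS = -192/π^3 + 64/π.
∫_0^2 v(x) φ(x) dx = ∫_0^2 (-6*x^2*sin(π*x/2) - 4*x*sin(π*x/2)) dx. Term by term:
  ∫_0^2 -6*x^2*sin(π*x/2) dx = -48/π + 192/π^3;  ∫_0^2 -4*x*sin(π*x/2) dx = -16/π.
Sum: -48/π + 192/π^3 − 16/π = -64/π + 192/π^3.
So RHS = -∫_0^2 v(x) φ(x) dx = -192/π^3 + 64/π.
LHS = RHS, so the identity holds for this test φ.
Moreover u is smooth here and v(x) = u'(x) = -6*x**2 - 4*x pointwise, so the identity holds for every test function. Hence v is the weak derivative of u.


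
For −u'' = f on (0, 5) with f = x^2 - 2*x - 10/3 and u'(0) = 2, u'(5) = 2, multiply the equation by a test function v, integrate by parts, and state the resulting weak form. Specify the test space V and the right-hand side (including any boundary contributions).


V = H^1(0, 5) (v unrestricted at boundary; u is determined up to an additive constant); weak form: ∫_0^5 u'v' dx = ∫_0^5 (x^2 - 2*x - 10/3) v dx + 2·v(5) − 2·v(0) for all v ∈ V.

Multiply both sides by a test function v and integrate from 0 to 5:
  ∫_0^5 −u''(x) v(x) dx = ∫_0^5 f(x) v(x) dx.
Integrate the LHS by parts once:
  ∫_0^5 −u'' v dx = −[u'(x) v(x)]_0^5 + ∫_0^5 u'(x) v'(x) dx.
Thus ∫_0^5 u'(x) v'(x) dx = ∫_0^5 f(x) v(x) dx + [u'(x) v(x)]_0^5.
Choose V so that boundary terms are either known or forced to vanish.
u has inhomogeneous Neumann u'(0) = 2, u'(5) = 2. [u' v]_0^5 = (2)·v(5) − (2)·v(0) = 2·v(5) − 2·v(0). Take V = H^1(0, 5); boundary term becomes part of RHS.
Weak formulation: find u (satisfying any essential BC) such that ∫_0^5 u'(x) v'(x) dx = ∫_0^5 f v dx + 2·v(5) − 2·v(0) for all v ∈ V (Neumann data are natural BCs: they enter the RHS as boundary terms).
Substituting f(x) = x^2 - 2*x - 10/3, the right-hand side is ∫_0^5 (x^2 - 2*x - 10/3) v dx + 2·v(5) − 2·v(0).
Compatibility check (pure Neumann): taking v ≡ 1 ∈ V gives 0 = ∫_0^5 f dx + (2) − (2), i.e. ∫_0^5 f dx must equal u'(0) − u'(5) = 0. Indeed ∫_0^5 (x^2 - 2*x - 10/3) dx = 0, so the data are compatible. The solution is then unique only up to an additive constant (fix it e.g. by requiring ∫_0^5 u dx = 0).


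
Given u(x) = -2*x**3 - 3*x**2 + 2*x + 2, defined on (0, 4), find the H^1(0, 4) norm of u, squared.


||u||_{H^1}^2 = 2987168/105

The H^1 norm (squared) on an interval (0, L) is
  ||u||_{H^1}^2 = ∫_0^L u(x)^2 dx + ∫_0^L u'(x)^2 dx.
Compute u'(x) = -6*x**2 - 6*x + 2.
Then u(x)^2 = 4*x**6 + 12*x**5 + x**4 - 20*x**3 - 8*x**2 + 8*x + 4 and u'(x)^2 = 36*x**4 + 72*x**3 + 12*x**2 - 24*x + 4.
Integrate each monomial from 0 to 4 using ∫_0^4 c·x^n dx = c·4^(n+1)/(n+1):
  ∫_0^4 u(x)^2 dx = ∫_0^4 (4*x^6 + 12*x^5 + x^4 - 20*x^3 - 8*x^2 + 8*x + 4) dx. Term by term:
    ∫_0^4 4*x^6 dx = 65536/7;  ∫_0^4 12*x^5 dx = 8192;  ∫_0^4 x^4 dx = 1024/5;
    ∫_0^4 -20*x^3 dx = -1280;  ∫_0^4 -8*x^2 dx = -512/3;  ∫_0^4 8*x dx = 64;
    ∫_0^4 4 dx = 16.
  Sum: 65536/7 + 8192 + 1024/5 − 1280 − 512/3 + 64 + 16 = 1720784/105.
  ∫_0^4 u'(x)^2 dx = ∫_0^4 (36*x^4 + 72*x^3 + 12*x^2 - 24*x + 4) dx. Term by term:
    ∫_0^4 36*x^4 dx = 36864/5;  ∫_0^4 72*x^3 dx = 4608;  ∫_0^4 12*x^2 dx = 256;
    ∫_0^4 -24*x dx = -192;  ∫_0^4 4 dx = 16.
  Sum: 36864/5 + 4608 + 256 − 192 + 16 = 60304/5.
Adding: ||u||_{H^1}^2 = 1720784/105 + 60304/5 = 2987168/105.


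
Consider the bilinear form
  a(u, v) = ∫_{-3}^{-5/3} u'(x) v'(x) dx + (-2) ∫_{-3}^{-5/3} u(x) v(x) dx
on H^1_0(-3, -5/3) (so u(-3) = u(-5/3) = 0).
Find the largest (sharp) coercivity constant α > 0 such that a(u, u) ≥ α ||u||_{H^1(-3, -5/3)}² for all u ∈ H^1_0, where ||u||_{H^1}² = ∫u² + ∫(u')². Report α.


α = (-32 + 9*π^2)/(16 + 9*π^2)

Coercivity of a(·,·) on H^1_0(-3, -5/3) means a(u, u) ≥ α ||u||_{H^1}² for every u ∈ H^1_0.
The interval has length L = 4/3, and Poincaré/coercivity depend only on L. Here a(u, u) = ∫(u')² + (-2)·∫u².
Here c = -2 < 0 with |c| < (π/L)² = 9*π^2/16, so coercivity still holds. The condition a(u,u) ≥ α||u||_{H^1}² reads (1−α)∫(u')² ≥ (α−c)∫u². Any admissible α is ≤ 1 (rapidly oscillating u have ∫u²/∫(u')² → 0), and α = 1 would force 0 ≥ (1−c)∫u², impossible since c < 1; so 1−α > 0. By the sharp Poincaré inequality on H^1_0 of an interval of length L, ∫(u')² ≥ (π/L)²∫u² with equality for the first sine mode sin(π(x−x₀)/L) (x₀ the left endpoint), so the inequality holds for all u iff (1−α)(π/L)² ≥ α − c, i.e. α ≤ ((π/L)² + c)/((π/L)² + 1) = (1 + c(L/π)²)/(1 + (L/π)²). (Direct route, valid since c ≤ 0: Poincaré gives c∫u² ≥ c(L/π)²∫(u')², so a(u,u) ≥ (1 + c(L/π)²)∫(u')², while ||u||_{H^1}² ≤ (1 + (L/π)²)∫(u')²; dividing yields the same α.) With (π/L)² = 9*π^2/16 and c = -2, the largest admissible constant is α = ((π/L)² + c)/((π/L)² + 1).
Simplifying, α = (-32 + 9*π^2)/(16 + 9*π^2).


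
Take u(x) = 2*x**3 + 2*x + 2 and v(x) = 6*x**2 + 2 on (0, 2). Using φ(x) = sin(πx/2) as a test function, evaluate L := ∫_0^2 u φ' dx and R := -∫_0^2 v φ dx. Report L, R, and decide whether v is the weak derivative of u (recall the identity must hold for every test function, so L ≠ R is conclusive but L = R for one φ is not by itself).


LHS = -56/π + 192/π^3, RHS = -56/π + 192/π^3. Yes, v = u' weakly.

u(x) = 2*x**3 + 2*x + 2, classical derivative u'(x) = 6*x**2 + 2.
φ(x) = sin(πx/2), so φ'(x) = π*cos(π*x/2)/2.
Note φ(0) = φ(2) = 0, so the boundary term u·φ vanishes.
LHS = ∫_0^2 u(x) φ'(x) dx = ∫_0^2 (π*x^3*cos(π*x/2) + π*x*cos(π*x/2) + π*cos(π*x/2)) dx. Term by term:
  ∫_0^2 π*cos(π*x/2) dx = 0;  ∫_0^2 π*x*cos(π*x/2) dx = -8/π;  ∫_0^2 π*x^3*cos(π*x/2) dx = -48/π + 192/π^3.
Sum: 0 − 8/π + -48/π + 192/π^3 = -56/π + 192/π^3.
So LHS = -56/π + 192/π^3.
∫_0^2 v(x) φ(x) dx = ∫_0^2 (6*x^2*sin(π*x/2) + 2*sin(π*x/2)) dx. Term by term:
  ∫_0^2 2*sin(π*x/2) dx = 8/π;  ∫_0^2 6*x^2*sin(π*x/2) dx = -192/π^3 + 48/π.
Sum: 8/π + -192/π^3 + 48/π = -192/π^3 + 56/π.
So RHS = -∫_0^2 v(x) φ(x) dx = -56/π + 192/π^3.
LHS = RHS, so the identity holds for this test φ.
Moreover u is smooth here and v(x) = u'(x) = 6*x**2 + 2 pointwise, so the identity holds for every test function. Hence v is the weak derivative of u.


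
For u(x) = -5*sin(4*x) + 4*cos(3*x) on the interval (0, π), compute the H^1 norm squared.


||u||_{H^1(0,π)}^2 = -3200/7 + 585*π/2

u'(x) = -12*sin(3*x) - 20*cos(4*x).
Expand u² and (u')² and integrate term by term on (0, π), using: for integers n ≥ 1, ∫_0^π sin²(nx) dx = ∫_0^π cos²(nx) dx = π/2; for n ≠ n', ∫_0^π sin(nx)sin(n'x) dx = ∫_0^π cos(nx)cos(n'x) dx = 0; and by product-to-sum, ∫_0^π sin(nx)cos(n'x) dx = ½∫_0^π [sin((n+n')x) + sin((n−n')x)] dx, which is 0 when n+n' is even and 2n/(n²−n'²) when n+n' is odd (it need not vanish on (0, π)).
  u² squared terms: (-5)²·∫sin(4x)² dx = 25·π/2 = 25*π/2;  (4)²·∫cos(3x)² dx = 16·π/2 = 8*π.
  u² cross terms: 2·(-5)·(4)·∫sin(4x)·cos(3x) dx = -40·(8/7) = -320/7.
  So ∫_0^π u² dx = 25*π/2 + 8*π − 320/7 = -320/7 + 41*π/2.
  (u')² squared terms: (-20)²·∫cos(4x)² dx = 400·π/2 = 200*π;  (-12)²·∫sin(3x)² dx = 144·π/2 = 72*π.
  (u')² cross terms: 2·(-20)·(-12)·∫cos(4x)·sin(3x) dx = 480·(-6/7) = -2880/7.
  So ∫_0^π (u')² dx = 200*π + 72*π − 2880/7 = -2880/7 + 272*π.
||u||_{H^1}^2 = (-320/7 + 41*π/2) + (-2880/7 + 272*π) = -3200/7 + 585*π/2.


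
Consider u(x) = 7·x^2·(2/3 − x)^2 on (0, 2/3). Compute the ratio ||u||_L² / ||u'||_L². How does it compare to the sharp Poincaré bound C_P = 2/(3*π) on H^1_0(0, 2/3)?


||u||_L² / ||u'||_L² = sqrt(3)/9 < C_P = 2/(3*π).

u(x) = 7·x^2·(2/3 − x)^2, so u'(x) = 28*x*(3*x - 2)*(3*x - 1)/9.
u(x) = 7·x^2·(2/3 − x)^2 vanishes at x = 0 and x = 2/3, so u ∈ H^1_0(0, 2/3). Differentiate via the product rule and integrate the resulting polynomials term by term.
  ∫_0^2/3 u² dx = ∫_0^2/3 (49*x^8 - 392*x^7/3 + 392*x^6/3 - 1568*x^5/27 + 784*x^4/81) dx. Term by term:
    ∫_0^2/3 49*x^8 dx = 25088/177147;  ∫_0^2/3 -392*x^7/3 dx = -12544/19683;  ∫_0^2/3 392*x^6/3 dx = 7168/6561;
    ∫_0^2/3 -1568*x^5/27 dx = -50176/59049;  ∫_0^2/3 784*x^4/81 dx = 25088/98415.
  Sum: 25088/177147 − 12544/19683 + 7168/6561 − 50176/59049 + 25088/98415 = 1792/885735.
  ∫_0^2/3 (u')² dx = ∫_0^2/3 (784*x^6 - 1568*x^5 + 10192*x^4/9 - 3136*x^3/9 + 3136*x^2/81) dx. Term by term:
    ∫_0^2/3 784*x^6 dx = 14336/2187;  ∫_0^2/3 -1568*x^5 dx = -50176/2187;  ∫_0^2/3 10192*x^4/9 dx = 326144/10935;
    ∫_0^2/3 -3136*x^3/9 dx = -12544/729;  ∫_0^2/3 3136*x^2/81 dx = 25088/6561.
  Sum: 14336/2187 − 50176/2187 + 326144/10935 − 12544/729 + 25088/6561 = 1792/32805.
∫_0^2/3 u² dx = 1792/885735, so ||u||_L² = 16*sqrt(105)/3645.
∫_0^2/3 (u')² dx = 1792/32805, so ||u'||_L² = 16*sqrt(35)/405.
Ratio ||u||_L² / ||u'||_L² = sqrt(3)/9.
Sharp Poincaré constant on H^1_0(0, 2/3) is C_P = L/π = 2/(3*π), achieved by sin(3*π/2·x).
A polynomial bump cannot attain the sharp Poincaré constant (only the first sine eigenfunction does), so the ratio is strictly less than C_P, consistent with ||u||_L² ≤ C_P ||u'||_L².


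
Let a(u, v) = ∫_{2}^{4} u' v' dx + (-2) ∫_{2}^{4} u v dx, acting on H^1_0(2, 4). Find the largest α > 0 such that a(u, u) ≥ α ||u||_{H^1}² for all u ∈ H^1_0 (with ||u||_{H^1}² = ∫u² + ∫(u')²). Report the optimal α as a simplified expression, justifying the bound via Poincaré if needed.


α = (-8 + π^2)/(4 + π^2)

Coercivity of a(·,·) on H^1_0(2, 4) means a(u, u) ≥ α ||u||_{H^1}² for every u ∈ H^1_0.
The interval has length L = 2, and Poincaré/coercivity depend only on L. Here a(u, u) = ∫(u')² + (-2)·∫u².
Here c = -2 < 0 with |c| < (π/L)² = π^2/4, so coercivity still holds. The condition a(u,u) ≥ α||u||_{H^1}² reads (1−α)∫(u')² ≥ (α−c)∫u². Any admissible α is ≤ 1 (rapidly oscillating u have ∫u²/∫(u')² → 0), and α = 1 would force 0 ≥ (1−c)∫u², impossible since c < 1; so 1−α > 0. By the sharp Poincaré inequality on H^1_0 of an interval of length L, ∫(u')² ≥ (π/L)²∫u² with equality for the first sine mode sin(π(x−x₀)/L) (x₀ the left endpoint), so the inequality holds for all u iff (1−α)(π/L)² ≥ α − c, i.e. α ≤ ((π/L)² + c)/((π/L)² + 1) = (1 + c(L/π)²)/(1 + (L/π)²). (Direct route, valid since c ≤ 0: Poincaré gives c∫u² ≥ c(L/π)²∫(u')², so a(u,u) ≥ (1 + c(L/π)²)∫(u')², while ||u||_{H^1}² ≤ (1 + (L/π)²)∫(u')²; dividing yields the same α.) With (π/L)² = π^2/4 and c = -2, the largest admissible constant is α = ((π/L)² + c)/((π/L)² + 1).
Simplifying, α = (-8 + π^2)/(4 + π^2).


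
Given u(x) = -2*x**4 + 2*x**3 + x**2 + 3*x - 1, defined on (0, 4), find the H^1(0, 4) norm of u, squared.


||u||_{H^1}^2 = 42132872/315

The H^1 norm (squared) on an interval (0, L) is
  ||u||_{H^1}^2 = ∫_0^L u(x)^2 dx + ∫_0^L u'(x)^2 dx.
Compute u'(x) = -8*x**3 + 6*x**2 + 2*x + 3.
Then u(x)^2 = 4*x**8 - 8*x**7 - 8*x**5 + 17*x**4 + 2*x**3 + 7*x**2 - 6*x + 1 and u'(x)^2 = 64*x**6 - 96*x**5 + 4*x**4 - 24*x**3 + 40*x**2 + 12*x + 9.
Integrate each monomial from 0 to 4 using ∫_0^4 c·x^n dx = c·4^(n+1)/(n+1):
  ∫_0^4 u(x)^2 dx = ∫_0^4 (4*x^8 - 8*x^7 - 8*x^5 + 17*x^4 + 2*x^3 + 7*x^2 - 6*x + 1) dx. Term by term:
    ∫_0^4 4*x^8 dx = 1048576/9;  ∫_0^4 -8*x^7 dx = -65536;  ∫_0^4 -8*x^5 dx = -16384/3;
    ∫_0^4 17*x^4 dx = 17408/5;  ∫_0^4 2*x^3 dx = 128;  ∫_0^4 7*x^2 dx = 448/3;
    ∫_0^4 -6*x dx = -48;  ∫_0^4 1 dx = 4.
  Sum: 1048576/9 − 65536 − 16384/3 + 17408/5 + 128 + 448/3 − 48 + 4 = 2215172/45.
  ∫_0^4 u'(x)^2 dx = ∫_0^4 (64*x^6 - 96*x^5 + 4*x^4 - 24*x^3 + 40*x^2 + 12*x + 9) dx. Term by term:
    ∫_0^4 64*x^6 dx = 1048576/7;  ∫_0^4 -96*x^5 dx = -65536;  ∫_0^4 4*x^4 dx = 4096/5;
    ∫_0^4 -24*x^3 dx = -1536;  ∫_0^4 40*x^2 dx = 2560/3;  ∫_0^4 12*x dx = 96;
    ∫_0^4 9 dx = 36.
  Sum: 1048576/7 − 65536 + 4096/5 − 1536 + 2560/3 + 96 + 36 = 8875556/105.
Adding: ||u||_{H^1}^2 = 2215172/45 + 8875556/105 = 42132872/315.


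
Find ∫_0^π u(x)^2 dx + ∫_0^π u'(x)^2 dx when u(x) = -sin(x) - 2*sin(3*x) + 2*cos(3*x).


||u||_{H^1(0,π)}^2 = 41*π

u'(x) = -6*sin(3*x) - cos(x) - 6*cos(3*x).
Expand u² and (u')² and integrate term by term on (0, π), using: for integers n ≥ 1, ∫_0^π sin²(nx) dx = ∫_0^π cos²(nx) dx = π/2; for n ≠ n', ∫_0^π sin(nx)sin(n'x) dx = ∫_0^π cos(nx)cos(n'x) dx = 0; and by product-to-sum, ∫_0^π sin(nx)cos(n'x) dx = ½∫_0^π [sin((n+n')x) + sin((n−n')x)] dx, which is 0 when n+n' is even and 2n/(n²−n'²) when n+n' is odd (it need not vanish on (0, π)).
  u² squared terms: (-1)²·∫sin(x)² dx = 1·π/2 = π/2;  (-2)²·∫sin(3x)² dx = 4·π/2 = 2*π;  (2)²·∫cos(3x)² dx = 4·π/2 = 2*π.
  u² cross terms: 2·(-1)·(-2)·∫sin(x)·sin(3x) dx = 4·(0) = 0;  2·(-1)·(2)·∫sin(x)·cos(3x) dx = -4·(0) = 0;  2·(-2)·(2)·∫sin(3x)·cos(3x) dx = -8·(0) = 0.
  So ∫_0^π u² dx = π/2 + 2*π + 2*π + 0 + 0 + 0 = 9*π/2.
  (u')² squared terms: (-1)²·∫cos(x)² dx = 1·π/2 = π/2;  (-6)²·∫cos(3x)² dx = 36·π/2 = 18*π;  (-6)²·∫sin(3x)² dx = 36·π/2 = 18*π.
  (u')² cross terms: 2·(-1)·(-6)·∫cos(x)·cos(3x) dx = 12·(0) = 0;  2·(-1)·(-6)·∫cos(x)·sin(3x) dx = 12·(0) = 0;  2·(-6)·(-6)·∫cos(3x)·sin(3x) dx = 72·(0) = 0.
  So ∫_0^π (u')² dx = π/2 + 18*π + 18*π + 0 + 0 + 0 = 73*π/2.
||u||_{H^1}^2 = (9*π/2) + (73*π/2) = 41*π.


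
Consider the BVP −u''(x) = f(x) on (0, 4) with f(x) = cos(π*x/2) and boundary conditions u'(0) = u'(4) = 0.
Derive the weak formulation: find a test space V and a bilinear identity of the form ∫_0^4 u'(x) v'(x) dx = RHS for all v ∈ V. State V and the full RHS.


V = H^1(0, 4) (no boundary constraint on v; u is determined up to an additive constant); weak form: ∫_0^4 u'v' dx = ∫_0^4 (cos(π*x/2)) v dx for all v ∈ V.

Multiply both sides by a test function v and integrate from 0 to 4:
  ∫_0^4 −u''(x) v(x) dx = ∫_0^4 f(x) v(x) dx.
Integrate the LHS by parts once:
  ∫_0^4 −u'' v dx = −[u'(x) v(x)]_0^4 + ∫_0^4 u'(x) v'(x) dx.
Thus ∫_0^4 u'(x) v'(x) dx = ∫_0^4 f(x) v(x) dx + [u'(x) v(x)]_0^4.
Choose V so that boundary terms are either known or forced to vanish.
u has homogeneous Neumann: u'(0) = u'(4) = 0. So [u' v]_0^4 = 0·v(4) − 0·v(0) = 0 for any v; take V = H^1(0, 4).
Weak formulation: find u (satisfying any essential BC) such that ∫_0^4 u'(x) v'(x) dx = ∫_0^4 f v dx for all v ∈ V (homogeneous Neumann, so boundary terms vanish).
Substituting f(x) = cos(π*x/2), the right-hand side is ∫_0^4 (cos(π*x/2)) v dx.
Compatibility check (pure Neumann): taking v ≡ 1 ∈ V gives 0 = ∫_0^4 f dx + (0) − (0), i.e. ∫_0^4 f dx must equal u'(0) − u'(4) = 0. Indeed ∫_0^4 (cos(π*x/2)) dx = 0, so the data are compatible. The solution is then unique only up to an additive constant (fix it e.g. by requiring ∫_0^4 u dx = 0).


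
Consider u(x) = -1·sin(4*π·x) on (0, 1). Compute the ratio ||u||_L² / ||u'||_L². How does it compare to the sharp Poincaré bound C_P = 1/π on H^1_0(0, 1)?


||u||_L² / ||u'||_L² = 1/(4*π) < C_P = 1/π.

u(x) = -1·sin(4*π·x), so u'(x) = -4*π*cos(4*π*x).
Writing u(x) = A·sin(kπx/L) with A = -1 and k = 4, use ∫_0^L sin²(kπx/L) dx = L/2 and ∫_0^L cos²(kπx/L) dx = L/2.
u² = 1·sin²(4*π·x) and (u')² = 16*π^2·cos²(4*π·x), and each of sin², cos² integrates to L/2 = 1/2 over (0, 1).
∫_0^1 u² dx = 1/2, so ||u||_L² = sqrt(2)/2.
∫_0^1 (u')² dx = 8*π^2, so ||u'||_L² = 2*sqrt(2)*π.
Ratio ||u||_L² / ||u'||_L² = 1/(4*π).
Sharp Poincaré constant on H^1_0(0, 1) is C_P = L/π = 1/π, achieved by sin(π·x).
This is the k = 4 harmonic; the ratio L/(kπ) is strictly less than C_P = L/π, consistent with the sharp inequality ||u||_L² ≤ C_P ||u'||_L².


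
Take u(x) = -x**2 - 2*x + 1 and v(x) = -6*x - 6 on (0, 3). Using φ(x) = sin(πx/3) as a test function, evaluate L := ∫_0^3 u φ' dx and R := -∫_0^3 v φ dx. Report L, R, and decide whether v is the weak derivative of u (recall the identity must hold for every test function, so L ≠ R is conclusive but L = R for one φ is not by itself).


LHS = 30/π, RHS = 90/π. No, v is not the weak derivative of u.

u(x) = -x**2 - 2*x + 1, classical derivative u'(x) = -2*x - 2.
φ(x) = sin(πx/3), so φ'(x) = π*cos(π*x/3)/3.
Note φ(0) = φ(3) = 0, so the boundary term u·φ vanishes.
LHS = ∫_0^3 u(x) φ'(x) dx = ∫_0^3 (-π*x^2*cos(π*x/3)/3 - 2*π*x*cos(π*x/3)/3 + π*cos(π*x/3)/3) dx. Term by term:
  ∫_0^3 π*cos(π*x/3)/3 dx = 0;  ∫_0^3 -2*π*x*cos(π*x/3)/3 dx = 12/π;  ∫_0^3 -π*x^2*cos(π*x/3)/3 dx = 18/π.
Sum: 0 + 12/π + 18/π = 30/π.
So LHS = 30/π.
∫_0^3 v(x) φ(x) dx = ∫_0^3 (-6*x*sin(π*x/3) - 6*sin(π*x/3)) dx. Term by term:
  ∫_0^3 -6*sin(π*x/3) dx = -36/π;  ∫_0^3 -6*x*sin(π*x/3) dx = -54/π.
Sum: -36/π − 54/π = -90/π.
So RHS = -∫_0^3 v(x) φ(x) dx = 90/π.
LHS − RHS = -60/π ≠ 0, so the identity fails.
(For a valid weak derivative the identity must hold for EVERY test function, in particular this one. The failure shows v is NOT the weak derivative of u.)
Correct weak derivative would be u'(x) = -2*x - 2.


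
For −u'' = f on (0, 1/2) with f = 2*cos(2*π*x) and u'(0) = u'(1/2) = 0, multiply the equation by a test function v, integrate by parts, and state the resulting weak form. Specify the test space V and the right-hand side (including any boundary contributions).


V = H^1(0, 1/2) (no boundary constraint on v; u is determined up to an additive constant); weak form: ∫_0^1/2 u'v' dx = ∫_0^1/2 (2*cos(2*π*x)) v dx for all v ∈ V.

Multiply both sides by a test function v and integrate from 0 to 1/2:
  ∫_0^1/2 −u''(x) v(x) dx = ∫_0^1/2 f(x) v(x) dx.
Integrate the LHS by parts once:
  ∫_0^1/2 −u'' v dx = −[u'(x) v(x)]_0^1/2 + ∫_0^1/2 u'(x) v'(x) dx.
Thus ∫_0^1/2 u'(x) v'(x) dx = ∫_0^1/2 f(x) v(x) dx + [u'(x) v(x)]_0^1/2.
Choose V so that boundary terms are either known or forced to vanish.
u has homogeneous Neumann: u'(0) = u'(1/2) = 0. So [u' v]_0^1/2 = 0·v(1/2) − 0·v(0) = 0 for any v; take V = H^1(0, 1/2).
Weak formulation: find u (satisfying any essential BC) such that ∫_0^1/2 u'(x) v'(x) dx = ∫_0^1/2 f v dx for all v ∈ V (homogeneous Neumann, so boundary terms vanish).
Substituting f(x) = 2*cos(2*π*x), the right-hand side is ∫_0^1/2 (2*cos(2*π*x)) v dx.
Compatibility check (pure Neumann): taking v ≡ 1 ∈ V gives 0 = ∫_0^1/2 f dx + (0) − (0), i.e. ∫_0^1/2 f dx must equal u'(0) − u'(1/2) = 0. Indeed ∫_0^1/2 (2*cos(2*π*x)) dx = 0, so the data are compatible. The solution is then unique only up to an additive constant (fix it e.g. by requiring ∫_0^1/2 u dx = 0).


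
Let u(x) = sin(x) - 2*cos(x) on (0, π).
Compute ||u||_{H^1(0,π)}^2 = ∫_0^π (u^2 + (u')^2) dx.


||u||_{H^1(0,π)}^2 = 5*π

u'(x) = 2*sin(x) + cos(x).
Expand u² and (u')² and integrate term by term on (0, π), using: for integers n ≥ 1, ∫_0^π sin²(nx) dx = ∫_0^π cos²(nx) dx = π/2; for n ≠ n', ∫_0^π sin(nx)sin(n'x) dx = ∫_0^π cos(nx)cos(n'x) dx = 0; and by product-to-sum, ∫_0^π sin(nx)cos(n'x) dx = ½∫_0^π [sin((n+n')x) + sin((n−n')x)] dx, which is 0 when n+n' is even and 2n/(n²−n'²) when n+n' is odd (it need not vanish on (0, π)).
  u² squared terms: (-2)²·∫cos(x)² dx = 4·π/2 = 2*π;  (1)²·∫sin(x)² dx = 1·π/2 = π/2.
  u² cross terms: 2·(-2)·(1)·∫cos(x)·sin(x) dx = -4·(0) = 0.
  So ∫_0^π u² dx = 2*π + π/2 + 0 = 5*π/2.
  (u')² squared terms: (2)²·∫sin(x)² dx = 4·π/2 = 2*π;  (1)²·∫cos(x)² dx = 1·π/2 = π/2.
  (u')² cross terms: 2·(2)·(1)·∫sin(x)·cos(x) dx = 4·(0) = 0.
  So ∫_0^π (u')² dx = 2*π + π/2 + 0 = 5*π/2.
||u||_{H^1}^2 = (5*π/2) + (5*π/2) = 5*π.


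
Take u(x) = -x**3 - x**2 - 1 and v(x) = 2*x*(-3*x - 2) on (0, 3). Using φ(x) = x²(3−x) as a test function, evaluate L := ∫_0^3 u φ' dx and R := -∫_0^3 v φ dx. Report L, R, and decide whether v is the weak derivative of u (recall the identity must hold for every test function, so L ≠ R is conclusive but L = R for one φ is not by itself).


LHS = 486/5, RHS = 972/5. No, v is not the weak derivative of u.

u(x) = -x**3 - x**2 - 1, classical derivative u'(x) = -3*x**2 - 2*x.
φ(x) = x²(3−x), so φ'(x) = 3*x*(2 - x).
Note φ(0) = φ(3) = 0, so the boundary term u·φ vanishes.
LHS = ∫_0^3 u(x) φ'(x) dx = ∫_0^3 (3*x^5 - 3*x^4 - 6*x^3 + 3*x^2 - 6*x) dx. Term by term:
  ∫_0^3 3*x^5 dx = 729/2;  ∫_0^3 -3*x^4 dx = -729/5;  ∫_0^3 -6*x^3 dx = -243/2;
  ∫_0^3 3*x^2 dx = 27;  ∫_0^3 -6*x dx = -27.
Sum: 729/2 − 729/5 − 243/2 + 27 − 27 = 486/5.
So LHS = 486/5.
∫_0^3 v(x) φ(x) dx = ∫_0^3 (6*x^5 - 14*x^4 - 12*x^3) dx. Term by term:
  ∫_0^3 6*x^5 dx = 729;  ∫_0^3 -14*x^4 dx = -3402/5;  ∫_0^3 -12*x^3 dx = -243.
Sum: 729 − 3402/5 − 243 = -972/5.
So RHS = -∫_0^3 v(x) φ(x) dx = 972/5.
LHS − RHS = -486/5 ≠ 0, so the identity fails.
(For a valid weak derivative the identity must hold for EVERY test function, in particular this one. The failure shows v is NOT the weak derivative of u.)
Correct weak derivative would be u'(x) = -3*x**2 - 2*x.


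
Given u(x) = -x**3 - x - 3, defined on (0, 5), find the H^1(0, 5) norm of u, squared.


||u||_{H^1}^2 = 814375/42

The H^1 norm (squared) on an interval (0, L) is
  ||u||_{H^1}^2 = ∫_0^L u(x)^2 dx + ∫_0^L u'(x)^2 dx.
Compute u'(x) = -3*x**2 - 1.
Then u(x)^2 = x**6 + 2*x**4 + 6*x**3 + x**2 + 6*x + 9 and u'(x)^2 = 9*x**4 + 6*x**2 + 1.
Integrate each monomial from 0 to 5 using ∫_0^5 c·x^n dx = c·5^(n+1)/(n+1):
  ∫_0^5 u(x)^2 dx = ∫_0^5 (x^6 + 2*x^4 + 6*x^3 + x^2 + 6*x + 9) dx. Term by term:
    ∫_0^5 x^6 dx = 78125/7;  ∫_0^5 2*x^4 dx = 1250;  ∫_0^5 6*x^3 dx = 1875/2;
    ∫_0^5 x^2 dx = 125/3;  ∫_0^5 6*x dx = 75;  ∫_0^5 9 dx = 45.
  Sum: 78125/7 + 1250 + 1875/2 + 125/3 + 75 + 45 = 567415/42.
  ∫_0^5 u'(x)^2 dx = ∫_0^5 (9*x^4 + 6*x^2 + 1) dx. Term by term:
    ∫_0^5 9*x^4 dx = 5625;  ∫_0^5 6*x^2 dx = 250;  ∫_0^5 1 dx = 5.
  Sum: 5625 + 250 + 5 = 5880.
Adding: ||u||_{H^1}^2 = 567415/42 + 5880 = 814375/42.


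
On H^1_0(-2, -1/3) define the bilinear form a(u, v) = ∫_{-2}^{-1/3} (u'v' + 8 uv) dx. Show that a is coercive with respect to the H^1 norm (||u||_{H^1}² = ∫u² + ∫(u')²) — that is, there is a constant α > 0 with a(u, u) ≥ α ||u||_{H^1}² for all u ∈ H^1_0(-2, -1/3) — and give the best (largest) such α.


α = 1

Coercivity of a(·,·) on H^1_0(-2, -1/3) means a(u, u) ≥ α ||u||_{H^1}² for every u ∈ H^1_0.
The interval has length L = 5/3, and Poincaré/coercivity depend only on L. Here a(u, u) = ∫(u')² + (8)·∫u².
Here c = 8 ≥ 1, so a(u,u) = ∫(u')² + c∫u² ≥ ∫(u')² + ∫u² = ||u||_{H^1}², i.e. α = 1 works. No larger α is possible: a(u,u) ≥ α||u||_{H^1}² means (1−α)∫(u')² ≥ (α−c)∫u², and for the modes u_n = sin(nπ(x−x₀)/L) (x₀ the left endpoint) one has ∫u_n²/∫(u_n')² = (L/(nπ))² → 0, so a(u_n,u_n)/||u_n||_{H^1}² → 1. Hence the optimal constant is α = 1.
Therefore α = 1.


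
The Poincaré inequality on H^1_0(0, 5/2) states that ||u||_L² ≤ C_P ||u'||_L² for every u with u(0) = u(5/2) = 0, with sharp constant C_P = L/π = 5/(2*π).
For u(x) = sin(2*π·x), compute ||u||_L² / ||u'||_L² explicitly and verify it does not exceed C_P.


||u||_L² / ||u'||_L² = 1/(2*π) < C_P = 5/(2*π).

u(x) = sin(2*π·x), so u'(x) = 2*π*cos(2*π*x).
Writing u(x) = A·sin(kπx/L) with A = 1 and k = 5, use ∫_0^L sin²(kπx/L) dx = L/2 and ∫_0^L cos²(kπx/L) dx = L/2.
u² = 1·sin²(2*π·x) and (u')² = 4*π^2·cos²(2*π·x), and each of sin², cos² integrates to L/2 = 5/4 over (0, 5/2).
∫_0^5/2 u² dx = 5/4, so ||u||_L² = sqrt(5)/2.
∫_0^5/2 (u')² dx = 5*π^2, so ||u'||_L² = sqrt(5)*π.
Ratio ||u||_L² / ||u'||_L² = 1/(2*π).
Sharp Poincaré constant on H^1_0(0, 5/2) is C_P = L/π = 5/(2*π), achieved by sin(2*π/5·x).
This is the k = 5 harmonic; the ratio L/(kπ) is strictly less than C_P = L/π, consistent with the sharp inequality ||u||_L² ≤ C_P ||u'||_L².


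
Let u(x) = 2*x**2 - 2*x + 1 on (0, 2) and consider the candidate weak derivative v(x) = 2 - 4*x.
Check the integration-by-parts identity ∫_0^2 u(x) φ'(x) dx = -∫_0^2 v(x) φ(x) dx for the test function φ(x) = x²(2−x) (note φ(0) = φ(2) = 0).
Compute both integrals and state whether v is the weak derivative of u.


LHS = -56/15, RHS = 56/15. No, v is not the weak derivative of u.

u(x) = 2*x**2 - 2*x + 1, classical derivative u'(x) = 4*x - 2.
φ(x) = x²(2−x), so φ'(x) = x*(4 - 3*x).
Note φ(0) = φ(2) = 0, so the boundary term u·φ vanishes.
LHS = ∫_0^2 u(x) φ'(x) dx = ∫_0^2 (-6*x^4 + 14*x^3 - 11*x^2 + 4*x) dx. Term by term:
  ∫_0^2 -6*x^4 dx = -192/5;  ∫_0^2 14*x^3 dx = 56;  ∫_0^2 -11*x^2 dx = -88/3;
  ∫_0^2 4*x dx = 8.
Sum: -192/5 + 56 − 88/3 + 8 = -56/15.
So LHS = -56/15.
∫_0^2 v(x) φ(x) dx = ∫_0^2 (4*x^4 - 10*x^3 + 4*x^2) dx. Term by term:
  ∫_0^2 4*x^4 dx = 128/5;  ∫_0^2 -10*x^3 dx = -40;  ∫_0^2 4*x^2 dx = 32/3.
Sum: 128/5 − 40 + 32/3 = -56/15.
So RHS = -∫_0^2 v(x) φ(x) dx = 56/15.
LHS − RHS = -112/15 ≠ 0, so the identity fails.
(For a valid weak derivative the identity must hold for EVERY test function, in particular this one. The failure shows v is NOT the weak derivative of u.)
Correct weak derivative would be u'(x) = 4*x - 2.
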